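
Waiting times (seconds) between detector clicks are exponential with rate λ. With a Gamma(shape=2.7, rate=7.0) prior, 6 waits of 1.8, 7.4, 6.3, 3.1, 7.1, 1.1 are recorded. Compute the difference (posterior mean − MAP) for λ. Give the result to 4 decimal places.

0.0296

Σ times = 26.8. Posterior: Gamma(shape = 2.7+6 = 8.7, rate = 7.0+26.8 = 33.8).
Mode = (α−1)/β = 7.7/33.8 = 0.2278.
Mean = α/β = 8.7/33.8 = 0.2574.
Difference = 0.2574 − 0.2278 = 0.0296.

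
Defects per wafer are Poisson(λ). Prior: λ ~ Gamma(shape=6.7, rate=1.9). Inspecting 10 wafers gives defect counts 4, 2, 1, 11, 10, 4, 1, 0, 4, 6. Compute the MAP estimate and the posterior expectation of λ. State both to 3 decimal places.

Σ counts = 43. Posterior: Gamma(shape = 6.7+43 = 49.7, rate = 1.9+10 = 11.9).
Mode = (α−1)/β = 48.7/11.9 = 4.092.
Mean = α/β = 49.7/11.9 = 4.176.

MAP: 4.092. Posterior mean: 4.176.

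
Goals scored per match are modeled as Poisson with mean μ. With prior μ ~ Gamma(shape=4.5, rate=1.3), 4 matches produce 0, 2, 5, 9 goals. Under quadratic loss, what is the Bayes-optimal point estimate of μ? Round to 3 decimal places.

Σ counts = 16. Posterior: Gamma(shape = 4.5+16 = 20.5, rate = 1.3+4 = 5.3).
Mode = (α−1)/β = 19.5/5.3 = 3.679.
Mean = α/β = 20.5/5.3 = 3.868.
Quadratic loss ⇒ the optimal estimator is the posterior mean.

3.868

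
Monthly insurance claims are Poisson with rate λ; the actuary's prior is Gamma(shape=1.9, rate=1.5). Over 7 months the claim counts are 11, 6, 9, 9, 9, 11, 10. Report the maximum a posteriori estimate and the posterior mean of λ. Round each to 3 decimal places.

Σ counts = 65. Posterior: Gamma(shape = 1.9+65 = 66.9, rate = 1.5+7 = 8.5).
Mode = (α−1)/β = 65.9/8.5 = 7.753.
Mean = α/β = 66.9/8.5 = 7.871.

MAP: 7.753. Posterior mean: 7.871.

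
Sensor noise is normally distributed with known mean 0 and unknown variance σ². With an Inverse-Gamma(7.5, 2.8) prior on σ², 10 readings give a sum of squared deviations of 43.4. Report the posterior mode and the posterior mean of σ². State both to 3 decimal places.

Posterior: Inverse-Gamma(shape = 7.5+10/2 = 12.5, scale = 2.8+43.4/2 = 24.5).
Mode = β/(α+1) = 24.5/13.5 = 1.815.
Mean = β/(α−1) = 24.5/11.5 = 2.130.

MAP = 1.815, posterior mean = 2.130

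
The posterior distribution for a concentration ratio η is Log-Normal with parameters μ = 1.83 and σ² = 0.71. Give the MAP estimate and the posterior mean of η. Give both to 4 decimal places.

Mode = exp(μ − σ²) = exp(1.12) = 3.0649.
Mean = exp(μ + σ²/2) = exp(2.185) = 8.8906.
The posterior is right-skewed, so the mean exceeds the mode.

MAP estimate = 3.0649, posterior mean = 8.8906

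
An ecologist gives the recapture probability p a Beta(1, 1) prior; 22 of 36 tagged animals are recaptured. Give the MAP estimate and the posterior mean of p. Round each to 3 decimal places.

Posterior: Beta(1+22, 1+14) = Beta(23, 15).
Mode = (23−1)/(23+15−2) = 22/36 = 0.611.
With a flat prior the MAP equals the MLE, 22/36.
Mean = 23/(23+15) = 23/38 = 0.605.

MAP: 0.611. Posterior mean: 0.605.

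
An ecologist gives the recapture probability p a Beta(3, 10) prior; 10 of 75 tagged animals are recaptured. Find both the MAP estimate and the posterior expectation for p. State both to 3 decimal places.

MAP = 0.140; posterior mean = 0.148

Posterior: Beta(3+10, 10+65) = Beta(13, 75).
Mode = (13−1)/(13+75−2) = 12/86 = 0.140.
Mean = 13/(13+75) = 13/88 = 0.148.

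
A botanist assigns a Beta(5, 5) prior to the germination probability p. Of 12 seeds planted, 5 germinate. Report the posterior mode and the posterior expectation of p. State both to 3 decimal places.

MAP = 0.450; posterior mean = 0.455

Posterior: Beta(5+5, 5+7) = Beta(10, 12).
Mode = (10−1)/(10+12−2) = 9/20 = 0.450.
Mean = 10/(10+12) = 10/22 = 0.455.
Mean > mode: the posterior has a right tail.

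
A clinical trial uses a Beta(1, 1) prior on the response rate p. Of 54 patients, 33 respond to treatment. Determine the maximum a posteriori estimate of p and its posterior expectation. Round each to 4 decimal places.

Posterior: Beta(1+33, 1+21) = Beta(34, 22).
Mode = (34−1)/(34+22−2) = 33/54 = 0.6111.
Mean = 34/(34+22) = 34/56 = 0.6071.
Mode > mean: the posterior has a left tail.

maximum a posteriori estimate = 0.6111, posterior expectation = 0.6071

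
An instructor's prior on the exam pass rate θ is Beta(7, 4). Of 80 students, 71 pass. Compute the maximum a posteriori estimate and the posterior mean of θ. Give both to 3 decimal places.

MAP = 0.865, posterior mean = 0.857

Posterior: Beta(7+71, 4+9) = Beta(78, 13).
Mode = (78−1)/(78+13−2) = 77/89 = 0.865.
Mean = 78/(78+13) = 78/91 = 0.857.
Left-skewed posterior ⇒ mean < mode.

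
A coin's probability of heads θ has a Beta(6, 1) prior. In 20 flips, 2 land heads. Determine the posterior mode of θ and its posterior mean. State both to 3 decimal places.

Posterior: Beta(6+2, 1+18) = Beta(8, 19).
Mode = (8−1)/(8+19−2) = 7/25 = 0.280.
Mean = 8/(8+19) = 8/27 = 0.296.
Right-skewed posterior ⇒ mode < mean.

MAP: 0.280. Posterior mean: 0.296.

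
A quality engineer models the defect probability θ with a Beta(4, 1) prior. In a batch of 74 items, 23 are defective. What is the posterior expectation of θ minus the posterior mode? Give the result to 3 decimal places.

0.004

Posterior: Beta(4+23, 1+51) = Beta(27, 52).
Mode = (27−1)/(27+52−2) = 26/77 = 0.338.
Mean = 27/(27+52) = 27/79 = 0.342.
Difference = 0.342 − 0.338 = 0.004.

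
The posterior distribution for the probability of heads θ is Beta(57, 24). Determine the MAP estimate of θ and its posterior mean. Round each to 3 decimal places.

MAP = 0.709; posterior mean = 0.704

Mode = (57−1)/(57+24−2) = 56/79 = 0.709.
Mean = 57/(57+24) = 57/81 = 0.704.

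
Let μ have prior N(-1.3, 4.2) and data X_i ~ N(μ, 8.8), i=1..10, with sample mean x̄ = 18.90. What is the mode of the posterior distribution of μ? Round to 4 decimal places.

Posterior for μ is Normal. Precision-weighted mean: (1/4.2·-1.3 + 10/8.8·18.90) / (1/4.2 + 10/8.8) = 15.4008.
A Normal posterior is symmetric, so mode = mean.
This is the posterior mode — the MAP estimate.

15.4008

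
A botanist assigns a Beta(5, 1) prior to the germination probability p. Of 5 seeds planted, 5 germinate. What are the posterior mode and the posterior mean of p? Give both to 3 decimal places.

MAP = 1.000; posterior mean = 0.909

Posterior: Beta(5+5, 1+0) = Beta(10, 1).
Since β = 1 ≤ 1 and α > 1, the Beta density is monotone increasing on [0,1]; the mode is at 1.
Mean = 10/(10+1) = 0.909.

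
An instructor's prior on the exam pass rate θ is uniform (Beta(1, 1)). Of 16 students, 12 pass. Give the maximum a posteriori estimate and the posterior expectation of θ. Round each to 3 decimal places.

θ_MAP = 0.750, E[θ|data] = 0.722

Posterior: Beta(1+12, 1+4) = Beta(13, 5).
Mode = (13−1)/(13+5−2) = 12/16 = 0.750.
Mean = 13/(13+5) = 13/18 = 0.722.
Left-skewed posterior ⇒ mean < mode.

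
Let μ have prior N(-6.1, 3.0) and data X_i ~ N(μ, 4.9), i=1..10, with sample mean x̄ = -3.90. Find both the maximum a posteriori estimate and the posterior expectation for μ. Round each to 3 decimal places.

MAP: -4.209. Posterior mean: -4.209.

Posterior for μ is Normal. Precision-weighted mean: (1/3.0·-6.1 + 10/4.9·-3.90) / (1/3.0 + 10/4.9) = -4.209.
A Normal posterior is symmetric, so mode = mean.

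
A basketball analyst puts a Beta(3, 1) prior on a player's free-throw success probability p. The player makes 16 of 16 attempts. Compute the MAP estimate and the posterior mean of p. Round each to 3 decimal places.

Posterior: Beta(3+16, 1+0) = Beta(19, 1).
Since β = 1 ≤ 1 and α > 1, the Beta density is monotone increasing on [0,1]; the mode is at 1.
Mean = 19/(19+1) = 0.950.
Left-skewed posterior ⇒ mean < mode.

MAP: 1.000. Posterior mean: 0.950.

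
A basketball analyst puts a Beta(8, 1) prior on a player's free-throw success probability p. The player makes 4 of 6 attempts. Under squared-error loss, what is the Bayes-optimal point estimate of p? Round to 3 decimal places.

Posterior: Beta(8+4, 1+2) = Beta(12, 3).
Mode = (12−1)/(12+3−2) = 11/13 = 0.846.
Mean = 12/(12+3) = 12/15 = 0.800.
Squared-error loss ⇒ the optimal estimator is the posterior mean.

0.800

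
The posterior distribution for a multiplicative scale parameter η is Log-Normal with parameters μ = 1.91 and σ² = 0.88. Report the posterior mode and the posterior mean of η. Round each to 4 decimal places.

MAP = 2.8011; posterior mean = 10.4856

Mode = exp(μ − σ²) = exp(1.03) = 2.8011.
Mean = exp(μ + σ²/2) = exp(2.350) = 10.4856.
The mean is pulled above the mode by the posterior's right skew.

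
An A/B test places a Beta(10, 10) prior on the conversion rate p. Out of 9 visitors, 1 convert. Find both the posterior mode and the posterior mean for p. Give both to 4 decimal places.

Posterior: Beta(10+1, 10+8) = Beta(11, 18).
Mode = (11−1)/(11+18−2) = 10/27 = 0.3704.
Mean = 11/(11+18) = 11/29 = 0.3793.

MAP = 0.3704, posterior mean = 0.3793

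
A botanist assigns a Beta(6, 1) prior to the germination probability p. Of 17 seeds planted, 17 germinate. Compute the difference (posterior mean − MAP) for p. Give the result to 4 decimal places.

-0.0417

Posterior: Beta(6+17, 1+0) = Beta(23, 1).
Since β = 1 ≤ 1 and α > 1, the Beta density is monotone increasing on [0,1]; the mode is at 1.
Mean = 23/(23+1) = 0.9583.
Difference = 0.9583 − 1.0000 = -0.0417.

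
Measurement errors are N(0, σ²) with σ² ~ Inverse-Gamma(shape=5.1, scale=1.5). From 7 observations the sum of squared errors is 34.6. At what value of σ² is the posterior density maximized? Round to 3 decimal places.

1.958

Posterior: Inverse-Gamma(shape = 5.1+7/2 = 8.6, scale = 1.5+34.6/2 = 18.8).
Mode = β/(α+1) = 18.8/9.6 = 1.958.
Mean = β/(α−1) = 18.8/7.6 = 2.474.
This is the posterior mode — the MAP estimate.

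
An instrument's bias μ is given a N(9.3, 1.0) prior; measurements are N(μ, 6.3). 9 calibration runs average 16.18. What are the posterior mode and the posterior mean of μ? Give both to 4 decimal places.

MAP = 13.3471; posterior mean = 13.3471

Posterior for μ is Normal. Precision-weighted mean: (1/1.0·9.3 + 9/6.3·16.18) / (1/1.0 + 9/6.3) = 13.3471.
A Normal posterior is symmetric, so mode = mean.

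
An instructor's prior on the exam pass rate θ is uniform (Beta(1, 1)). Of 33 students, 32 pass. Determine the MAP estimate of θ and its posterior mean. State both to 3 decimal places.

MAP = 0.970, posterior mean = 0.943

Posterior: Beta(1+32, 1+1) = Beta(33, 2).
Mode = (33−1)/(33+2−2) = 32/33 = 0.970.
With a flat prior the MAP equals the MLE, 32/33.
Mean = 33/(33+2) = 33/35 = 0.943.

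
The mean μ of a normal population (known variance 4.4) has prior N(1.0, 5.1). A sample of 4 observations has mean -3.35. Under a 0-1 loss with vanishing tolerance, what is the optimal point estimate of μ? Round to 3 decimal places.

Posterior for μ is Normal. Precision-weighted mean: (1/5.1·1.0 + 4/4.4·-3.35) / (1/5.1 + 4/4.4) = -2.578.
A Normal posterior is symmetric, so mode = mean.
This is the posterior mode — the MAP estimate.

-2.578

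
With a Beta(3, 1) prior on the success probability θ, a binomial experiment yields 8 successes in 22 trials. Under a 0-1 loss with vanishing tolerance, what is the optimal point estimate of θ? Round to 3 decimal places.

Posterior: Beta(3+8, 1+14) = Beta(11, 15).
Mode = (11−1)/(11+15−2) = 10/24 = 0.417.
Mean = 11/(11+15) = 11/26 = 0.423.
This is the posterior mode — the MAP estimate.

0.417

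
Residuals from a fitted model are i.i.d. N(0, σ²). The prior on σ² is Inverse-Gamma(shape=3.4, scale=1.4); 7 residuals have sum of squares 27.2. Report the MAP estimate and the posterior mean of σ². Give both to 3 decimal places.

Posterior: Inverse-Gamma(shape = 3.4+7/2 = 6.9, scale = 1.4+27.2/2 = 15.0).
Mode = β/(α+1) = 15.0/7.9 = 1.899.
Mean = β/(α−1) = 15.0/5.9 = 2.542.

σ²_MAP = 1.899, E[σ²|data] = 2.542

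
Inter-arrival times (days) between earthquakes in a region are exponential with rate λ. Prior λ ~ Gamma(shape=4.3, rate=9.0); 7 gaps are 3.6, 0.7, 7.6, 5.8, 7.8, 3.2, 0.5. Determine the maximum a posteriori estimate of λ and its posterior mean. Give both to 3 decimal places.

maximum a posteriori estimate = 0.270, posterior mean = 0.296

Σ times = 29.2. Posterior: Gamma(shape = 4.3+7 = 11.3, rate = 9.0+29.2 = 38.2).
Mode = (α−1)/β = 10.3/38.2 = 0.270.
Mean = α/β = 11.3/38.2 = 0.296.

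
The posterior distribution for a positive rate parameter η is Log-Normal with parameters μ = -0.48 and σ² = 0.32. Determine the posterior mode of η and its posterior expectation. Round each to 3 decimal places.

posterior mode = 0.449, posterior expectation = 0.726

Mode = exp(μ − σ²) = exp(-0.80) = 0.449.
Mean = exp(μ + σ²/2) = exp(-0.320) = 0.726.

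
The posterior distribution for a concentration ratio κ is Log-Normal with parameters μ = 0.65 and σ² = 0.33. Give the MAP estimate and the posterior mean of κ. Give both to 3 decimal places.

Mode = exp(μ − σ²) = exp(0.32) = 1.377.
Mean = exp(μ + σ²/2) = exp(0.815) = 2.259.
Right-skewed posterior ⇒ mode < mean.

MAP estimate = 1.377, posterior mean = 2.259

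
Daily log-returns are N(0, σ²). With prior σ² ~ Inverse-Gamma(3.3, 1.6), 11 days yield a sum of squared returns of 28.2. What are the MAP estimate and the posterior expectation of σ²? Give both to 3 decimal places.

MAP = 1.602; posterior mean = 2.013

Posterior: Inverse-Gamma(shape = 3.3+11/2 = 8.8, scale = 1.6+28.2/2 = 15.7).
Mode = β/(α+1) = 15.7/9.8 = 1.602.
Mean = β/(α−1) = 15.7/7.8 = 2.013.
The mean is pulled above the mode by the posterior's right skew.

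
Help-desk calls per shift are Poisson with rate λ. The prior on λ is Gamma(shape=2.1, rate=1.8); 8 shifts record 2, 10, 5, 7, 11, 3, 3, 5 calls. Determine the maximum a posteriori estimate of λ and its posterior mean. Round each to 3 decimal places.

λ_MAP = 4.806, E[λ|data] = 4.908

Σ counts = 46. Posterior: Gamma(shape = 2.1+46 = 48.1, rate = 1.8+8 = 9.8).
Mode = (α−1)/β = 47.1/9.8 = 4.806.
Mean = α/β = 48.1/9.8 = 4.908.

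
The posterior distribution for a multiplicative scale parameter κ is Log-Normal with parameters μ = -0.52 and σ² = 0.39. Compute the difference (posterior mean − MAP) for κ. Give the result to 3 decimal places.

0.320

Mode = exp(μ − σ²) = exp(-0.91) = 0.403.
Mean = exp(μ + σ²/2) = exp(-0.325) = 0.723.
Difference = 0.723 − 0.403 = 0.320.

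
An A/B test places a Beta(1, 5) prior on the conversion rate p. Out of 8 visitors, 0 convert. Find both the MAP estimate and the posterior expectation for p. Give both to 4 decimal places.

Posterior: Beta(1+0, 5+8) = Beta(1, 13).
Since α = 1 ≤ 1 and β > 1, the Beta density is monotone decreasing on [0,1]; the mode is at 0.
Mean = 1/(1+13) = 0.0714.
The posterior is right-skewed, so the mean exceeds the mode.

MAP estimate = 0.0000, posterior expectation = 0.0714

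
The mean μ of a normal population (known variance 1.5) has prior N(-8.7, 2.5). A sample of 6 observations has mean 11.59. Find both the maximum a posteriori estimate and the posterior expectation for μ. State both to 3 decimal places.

maximum a posteriori estimate = 9.745, posterior expectation = 9.745

Posterior for μ is Normal. Precision-weighted mean: (1/2.5·-8.7 + 6/1.5·11.59) / (1/2.5 + 6/1.5) = 9.745.
A Normal posterior is symmetric, so mode = mean.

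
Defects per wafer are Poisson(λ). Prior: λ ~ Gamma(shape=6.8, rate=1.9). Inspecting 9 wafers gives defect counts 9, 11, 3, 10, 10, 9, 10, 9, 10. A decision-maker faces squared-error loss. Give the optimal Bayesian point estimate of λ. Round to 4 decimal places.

8.0550

Σ counts = 81. Posterior: Gamma(shape = 6.8+81 = 87.8, rate = 1.9+9 = 10.9).
Mode = (α−1)/β = 86.8/10.9 = 7.9633.
Mean = α/β = 87.8/10.9 = 8.0550.
Squared-error loss ⇒ the optimal estimator is the posterior mean.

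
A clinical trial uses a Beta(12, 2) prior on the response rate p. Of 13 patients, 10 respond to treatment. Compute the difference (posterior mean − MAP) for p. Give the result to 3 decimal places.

-0.025

Posterior: Beta(12+10, 2+3) = Beta(22, 5).
Mode = (22−1)/(22+5−2) = 21/25 = 0.840.
Mean = 22/(22+5) = 22/27 = 0.815.
Difference = 0.815 − 0.840 = -0.025.
Left-skewed posterior ⇒ mean < mode.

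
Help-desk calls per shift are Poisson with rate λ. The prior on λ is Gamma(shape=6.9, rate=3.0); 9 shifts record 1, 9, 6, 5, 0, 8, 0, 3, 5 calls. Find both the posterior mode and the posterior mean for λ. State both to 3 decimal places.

MAP = 3.575, posterior mean = 3.658

Σ counts = 37. Posterior: Gamma(shape = 6.9+37 = 43.9, rate = 3.0+9 = 12.0).
Mode = (α−1)/β = 42.9/12.0 = 3.575.
Mean = α/β = 43.9/12.0 = 3.658.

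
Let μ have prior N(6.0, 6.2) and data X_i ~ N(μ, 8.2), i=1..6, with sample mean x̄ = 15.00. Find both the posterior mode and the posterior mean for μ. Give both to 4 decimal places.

Posterior for μ is Normal. Precision-weighted mean: (1/6.2·6.0 + 6/8.2·15.00) / (1/6.2 + 6/8.2) = 13.3744.
A Normal posterior is symmetric, so mode = mean.

MAP = 13.3744, posterior mean = 13.3744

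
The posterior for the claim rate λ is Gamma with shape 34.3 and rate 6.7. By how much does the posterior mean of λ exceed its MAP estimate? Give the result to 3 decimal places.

Mode = (α−1)/β = 33.3/6.7 = 4.970.
Mean = α/β = 34.3/6.7 = 5.119.
Difference = 5.119 − 4.970 = 0.149.
The posterior is right-skewed, so the mean exceeds the mode.

0.149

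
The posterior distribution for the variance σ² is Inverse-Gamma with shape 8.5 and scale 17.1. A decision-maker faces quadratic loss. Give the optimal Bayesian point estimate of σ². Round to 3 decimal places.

Mode = β/(α+1) = 17.1/9.5 = 1.800.
Mean = β/(α−1) = 17.1/7.5 = 2.280.
Quadratic loss ⇒ the optimal estimator is the posterior mean.

2.280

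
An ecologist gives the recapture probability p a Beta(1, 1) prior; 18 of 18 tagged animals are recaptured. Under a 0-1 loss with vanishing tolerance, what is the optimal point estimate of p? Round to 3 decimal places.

Posterior: Beta(1+18, 1+0) = Beta(19, 1).
Since β = 1 ≤ 1 and α > 1, the Beta density is monotone increasing on [0,1]; the mode is at 1.
Mean = 19/(19+1) = 0.950.
This is the posterior mode — the MAP estimate.

1.000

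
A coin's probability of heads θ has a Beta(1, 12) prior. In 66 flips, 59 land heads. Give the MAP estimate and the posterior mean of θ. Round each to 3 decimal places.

Posterior: Beta(1+59, 12+7) = Beta(60, 19).
Mode = (60−1)/(60+19−2) = 59/77 = 0.766.
Mean = 60/(60+19) = 60/79 = 0.759.

MAP = 0.766; posterior mean = 0.759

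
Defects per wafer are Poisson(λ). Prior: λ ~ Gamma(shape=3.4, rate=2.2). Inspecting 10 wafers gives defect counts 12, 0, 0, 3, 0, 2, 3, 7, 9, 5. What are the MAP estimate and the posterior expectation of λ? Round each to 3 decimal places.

Σ counts = 41. Posterior: Gamma(shape = 3.4+41 = 44.4, rate = 2.2+10 = 12.2).
Mode = (α−1)/β = 43.4/12.2 = 3.557.
Mean = α/β = 44.4/12.2 = 3.639.
Right-skewed posterior ⇒ mode < mean.

MAP estimate = 3.557, posterior expectation = 3.639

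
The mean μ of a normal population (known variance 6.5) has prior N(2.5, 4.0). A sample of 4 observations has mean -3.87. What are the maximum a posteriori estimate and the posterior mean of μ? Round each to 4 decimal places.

μ_MAP = -2.0298, E[μ|data] = -2.0298

Posterior for μ is Normal. Precision-weighted mean: (1/4.0·2.5 + 4/6.5·-3.87) / (1/4.0 + 4/6.5) = -2.0298.
A Normal posterior is symmetric, so mode = mean.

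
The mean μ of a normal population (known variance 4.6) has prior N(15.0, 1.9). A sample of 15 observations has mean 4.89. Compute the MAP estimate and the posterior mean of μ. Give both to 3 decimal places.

MAP: 6.295. Posterior mean: 6.295.

Posterior for μ is Normal. Precision-weighted mean: (1/1.9·15.0 + 15/4.6·4.89) / (1/1.9 + 15/4.6) = 6.295.
A Normal posterior is symmetric, so mode = mean.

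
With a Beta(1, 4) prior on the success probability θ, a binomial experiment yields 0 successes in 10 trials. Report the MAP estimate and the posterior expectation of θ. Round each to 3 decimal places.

Posterior: Beta(1+0, 4+10) = Beta(1, 14).
Since α = 1 ≤ 1 and β > 1, the Beta density is monotone decreasing on [0,1]; the mode is at 0.
Mean = 1/(1+14) = 0.067.

MAP = 0.000; posterior mean = 0.067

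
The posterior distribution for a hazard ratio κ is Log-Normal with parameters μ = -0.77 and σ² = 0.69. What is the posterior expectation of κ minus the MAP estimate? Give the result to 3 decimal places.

Mode = exp(μ − σ²) = exp(-1.46) = 0.232.
Mean = exp(μ + σ²/2) = exp(-0.425) = 0.654.
Difference = 0.654 − 0.232 = 0.422.

0.422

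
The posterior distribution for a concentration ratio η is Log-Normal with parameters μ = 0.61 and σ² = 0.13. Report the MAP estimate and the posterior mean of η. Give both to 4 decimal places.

MAP: 1.6161. Posterior mean: 1.9640.

Mode = exp(μ − σ²) = exp(0.48) = 1.6161.
Mean = exp(μ + σ²/2) = exp(0.675) = 1.9640.
The mean is pulled above the mode by the posterior's right skew.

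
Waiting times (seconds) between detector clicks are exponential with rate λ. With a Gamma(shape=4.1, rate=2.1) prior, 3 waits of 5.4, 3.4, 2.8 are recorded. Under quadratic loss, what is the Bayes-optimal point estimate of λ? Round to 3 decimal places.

0.518

Σ times = 11.6. Posterior: Gamma(shape = 4.1+3 = 7.1, rate = 2.1+11.6 = 13.7).
Mode = (α−1)/β = 6.1/13.7 = 0.445.
Mean = α/β = 7.1/13.7 = 0.518.
Quadratic loss ⇒ the optimal estimator is the posterior mean.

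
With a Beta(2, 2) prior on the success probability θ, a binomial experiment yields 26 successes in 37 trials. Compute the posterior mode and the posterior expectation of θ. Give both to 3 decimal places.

Posterior: Beta(2+26, 2+11) = Beta(28, 13).
Mode = (28−1)/(28+13−2) = 27/39 = 0.692.
Mean = 28/(28+13) = 28/41 = 0.683.

θ_MAP = 0.692, E[θ|data] = 0.683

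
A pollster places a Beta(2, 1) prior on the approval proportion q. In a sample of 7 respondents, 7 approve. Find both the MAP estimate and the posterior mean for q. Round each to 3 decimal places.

Posterior: Beta(2+7, 1+0) = Beta(9, 1).
Since β = 1 ≤ 1 and α > 1, the Beta density is monotone increasing on [0,1]; the mode is at 1.
Mean = 9/(9+1) = 0.900.

MAP estimate = 1.000, posterior mean = 0.900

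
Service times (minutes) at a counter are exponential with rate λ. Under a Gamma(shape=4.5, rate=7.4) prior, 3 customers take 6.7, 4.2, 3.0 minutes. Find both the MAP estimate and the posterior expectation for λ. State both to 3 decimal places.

MAP estimate = 0.305, posterior expectation = 0.352

Σ times = 13.9. Posterior: Gamma(shape = 4.5+3 = 7.5, rate = 7.4+13.9 = 21.3).
Mode = (α−1)/β = 6.5/21.3 = 0.305.
Mean = α/β = 7.5/21.3 = 0.352.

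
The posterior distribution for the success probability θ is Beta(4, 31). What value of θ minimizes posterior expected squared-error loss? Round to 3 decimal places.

0.114

Mode = (4−1)/(4+31−2) = 3/33 = 0.091.
Mean = 4/(4+31) = 4/35 = 0.114.
Squared-error loss ⇒ the optimal estimator is the posterior mean.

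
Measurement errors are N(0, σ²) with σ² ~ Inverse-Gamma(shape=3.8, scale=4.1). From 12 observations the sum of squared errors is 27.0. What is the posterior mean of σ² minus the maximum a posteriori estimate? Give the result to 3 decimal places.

0.370

Posterior: Inverse-Gamma(shape = 3.8+12/2 = 9.8, scale = 4.1+27.0/2 = 17.6).
Mode = β/(α+1) = 17.6/10.8 = 1.630.
Mean = β/(α−1) = 17.6/8.8 = 2.000.
Difference = 2.000 − 1.630 = 0.370.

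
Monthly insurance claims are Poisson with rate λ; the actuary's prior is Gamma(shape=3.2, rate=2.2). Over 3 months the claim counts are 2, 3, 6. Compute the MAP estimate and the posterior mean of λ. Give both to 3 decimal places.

Σ counts = 11. Posterior: Gamma(shape = 3.2+11 = 14.2, rate = 2.2+3 = 5.2).
Mode = (α−1)/β = 13.2/5.2 = 2.538.
Mean = α/β = 14.2/5.2 = 2.731.

MAP: 2.538. Posterior mean: 2.731.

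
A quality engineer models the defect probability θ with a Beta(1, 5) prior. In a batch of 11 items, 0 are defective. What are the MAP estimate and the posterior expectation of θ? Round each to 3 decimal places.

θ_MAP = 0.000, E[θ|data] = 0.059

Posterior: Beta(1+0, 5+11) = Beta(1, 16).
Since α = 1 ≤ 1 and β > 1, the Beta density is monotone decreasing on [0,1]; the mode is at 0.
Mean = 1/(1+16) = 0.059.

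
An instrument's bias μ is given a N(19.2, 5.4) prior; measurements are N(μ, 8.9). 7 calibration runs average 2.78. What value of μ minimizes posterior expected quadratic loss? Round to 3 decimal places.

5.909

Posterior for μ is Normal. Precision-weighted mean: (1/5.4·19.2 + 7/8.9·2.78) / (1/5.4 + 7/8.9) = 5.909.
A Normal posterior is symmetric, so mode = mean.
Quadratic loss ⇒ the optimal estimator is the posterior mean.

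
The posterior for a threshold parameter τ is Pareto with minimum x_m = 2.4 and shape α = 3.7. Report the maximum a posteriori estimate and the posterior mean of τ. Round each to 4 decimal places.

τ_MAP = 2.4000, E[τ|data] = 3.2889

The Pareto density is strictly decreasing on [x_m, ∞), so the mode is x_m = 2.4000.
Mean = α·x_m/(α−1) = 3.7·2.4/2.7 = 3.2889.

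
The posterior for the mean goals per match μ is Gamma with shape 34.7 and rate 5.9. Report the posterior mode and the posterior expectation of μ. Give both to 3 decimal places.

MAP: 5.712. Posterior mean: 5.881.

Mode = (α−1)/β = 33.7/5.9 = 5.712.
Mean = α/β = 34.7/5.9 = 5.881.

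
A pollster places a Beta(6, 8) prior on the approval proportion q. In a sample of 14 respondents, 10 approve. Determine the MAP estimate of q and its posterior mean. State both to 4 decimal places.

Posterior: Beta(6+10, 8+4) = Beta(16, 12).
Mode = (16−1)/(16+12−2) = 15/26 = 0.5769.
Mean = 16/(16+12) = 16/28 = 0.5714.
The mean is pulled below the mode by the posterior's left skew.

q_MAP = 0.5769, E[q|data] = 0.5714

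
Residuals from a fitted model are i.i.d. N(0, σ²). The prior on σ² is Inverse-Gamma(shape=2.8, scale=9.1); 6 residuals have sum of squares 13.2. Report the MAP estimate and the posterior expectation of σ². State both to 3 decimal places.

MAP: 2.309. Posterior mean: 3.271.

Posterior: Inverse-Gamma(shape = 2.8+6/2 = 5.8, scale = 9.1+13.2/2 = 15.7).
Mode = β/(α+1) = 15.7/6.8 = 2.309.
Mean = β/(α−1) = 15.7/4.8 = 3.271.
Mean > mode: the posterior has a right tail.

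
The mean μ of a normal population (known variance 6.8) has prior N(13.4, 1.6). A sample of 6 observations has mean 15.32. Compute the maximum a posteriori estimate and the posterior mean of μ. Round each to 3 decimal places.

maximum a posteriori estimate = 14.524, posterior mean = 14.524

Posterior for μ is Normal. Precision-weighted mean: (1/1.6·13.4 + 6/6.8·15.32) / (1/1.6 + 6/6.8) = 14.524.
A Normal posterior is symmetric, so mode = mean.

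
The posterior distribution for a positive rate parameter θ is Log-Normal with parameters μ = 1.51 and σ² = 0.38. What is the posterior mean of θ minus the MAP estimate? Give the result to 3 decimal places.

Mode = exp(μ − σ²) = exp(1.13) = 3.096.
Mean = exp(μ + σ²/2) = exp(1.700) = 5.474.
Difference = 5.474 − 3.096 = 2.378.
Right-skewed posterior ⇒ mode < mean.

2.378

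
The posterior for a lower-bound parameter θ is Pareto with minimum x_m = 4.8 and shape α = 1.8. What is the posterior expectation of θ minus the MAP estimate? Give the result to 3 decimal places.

The Pareto density is strictly decreasing on [x_m, ∞), so the mode is x_m = 4.800.
Mean = α·x_m/(α−1) = 1.8·4.8/0.8 = 10.800.
Difference = 10.800 − 4.800 = 6.000.

6.000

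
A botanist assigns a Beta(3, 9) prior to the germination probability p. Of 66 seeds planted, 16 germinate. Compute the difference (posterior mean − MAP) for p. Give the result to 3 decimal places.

Posterior: Beta(3+16, 9+50) = Beta(19, 59).
Mode = (19−1)/(19+59−2) = 18/76 = 0.237.
Mean = 19/(19+59) = 19/78 = 0.244.
Difference = 0.244 − 0.237 = 0.007.

0.007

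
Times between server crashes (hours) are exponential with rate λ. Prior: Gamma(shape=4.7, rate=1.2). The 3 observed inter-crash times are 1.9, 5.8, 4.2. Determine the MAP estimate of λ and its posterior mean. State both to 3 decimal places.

Σ times = 11.9. Posterior: Gamma(shape = 4.7+3 = 7.7, rate = 1.2+11.9 = 13.1).
Mode = (α−1)/β = 6.7/13.1 = 0.511.
Mean = α/β = 7.7/13.1 = 0.588.
The mean is pulled above the mode by the posterior's right skew.

MAP = 0.511, posterior mean = 0.588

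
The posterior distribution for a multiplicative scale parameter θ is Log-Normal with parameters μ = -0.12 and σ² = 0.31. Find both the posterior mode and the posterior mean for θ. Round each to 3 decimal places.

Mode = exp(μ − σ²) = exp(-0.43) = 0.651.
Mean = exp(μ + σ²/2) = exp(0.035) = 1.036.

posterior mode = 0.651, posterior mean = 1.036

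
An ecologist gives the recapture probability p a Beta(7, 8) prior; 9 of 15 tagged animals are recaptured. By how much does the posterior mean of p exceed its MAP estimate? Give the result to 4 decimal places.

-0.0024

Posterior: Beta(7+9, 8+6) = Beta(16, 14).
Mode = (16−1)/(16+14−2) = 15/28 = 0.5357.
Mean = 16/(16+14) = 16/30 = 0.5333.
Difference = 0.5333 − 0.5357 = -0.0024.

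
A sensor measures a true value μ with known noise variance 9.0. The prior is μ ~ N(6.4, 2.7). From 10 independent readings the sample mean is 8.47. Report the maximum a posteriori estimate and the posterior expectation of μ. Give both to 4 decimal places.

Posterior for μ is Normal. Precision-weighted mean: (1/2.7·6.4 + 10/9.0·8.47) / (1/2.7 + 10/9.0) = 7.9525.
A Normal posterior is symmetric, so mode = mean.

μ_MAP = 7.9525, E[μ|data] = 7.9525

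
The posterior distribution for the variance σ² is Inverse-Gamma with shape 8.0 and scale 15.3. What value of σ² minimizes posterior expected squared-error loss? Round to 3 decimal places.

Mode = β/(α+1) = 15.3/9.0 = 1.700.
Mean = β/(α−1) = 15.3/7.0 = 2.186.
Squared-error loss ⇒ the optimal estimator is the posterior mean.

2.186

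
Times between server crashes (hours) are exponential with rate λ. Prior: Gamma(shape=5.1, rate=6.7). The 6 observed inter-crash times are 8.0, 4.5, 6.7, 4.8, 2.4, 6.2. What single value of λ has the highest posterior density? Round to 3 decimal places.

0.257

Σ times = 32.6. Posterior: Gamma(shape = 5.1+6 = 11.1, rate = 6.7+32.6 = 39.3).
Mode = (α−1)/β = 10.1/39.3 = 0.257.
Mean = α/β = 11.1/39.3 = 0.282.
This is the posterior mode — the MAP estimate.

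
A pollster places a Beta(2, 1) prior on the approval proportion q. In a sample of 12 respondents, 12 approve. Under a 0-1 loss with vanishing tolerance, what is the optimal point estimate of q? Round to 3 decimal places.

1.000

Posterior: Beta(2+12, 1+0) = Beta(14, 1).
Since β = 1 ≤ 1 and α > 1, the Beta density is monotone increasing on [0,1]; the mode is at 1.
Mean = 14/(14+1) = 0.933.
This is the posterior mode — the MAP estimate.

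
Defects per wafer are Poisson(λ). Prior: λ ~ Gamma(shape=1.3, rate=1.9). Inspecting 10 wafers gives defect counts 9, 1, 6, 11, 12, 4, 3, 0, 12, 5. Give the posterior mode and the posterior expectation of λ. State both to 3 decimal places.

Σ counts = 63. Posterior: Gamma(shape = 1.3+63 = 64.3, rate = 1.9+10 = 11.9).
Mode = (α−1)/β = 63.3/11.9 = 5.319.
Mean = α/β = 64.3/11.9 = 5.403.
Mean > mode: the posterior has a right tail.

MAP: 5.319. Posterior mean: 5.403.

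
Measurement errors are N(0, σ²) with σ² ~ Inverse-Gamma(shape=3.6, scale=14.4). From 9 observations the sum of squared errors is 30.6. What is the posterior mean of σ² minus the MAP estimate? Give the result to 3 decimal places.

0.919

Posterior: Inverse-Gamma(shape = 3.6+9/2 = 8.1, scale = 14.4+30.6/2 = 29.7).
Mode = β/(α+1) = 29.7/9.1 = 3.264.
Mean = β/(α−1) = 29.7/7.1 = 4.183.
Difference = 4.183 − 3.264 = 0.919.
The posterior is right-skewed, so the mean exceeds the mode.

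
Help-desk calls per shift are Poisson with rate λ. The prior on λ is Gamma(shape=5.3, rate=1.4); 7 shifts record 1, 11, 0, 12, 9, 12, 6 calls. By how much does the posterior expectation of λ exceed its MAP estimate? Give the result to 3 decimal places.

Σ counts = 51. Posterior: Gamma(shape = 5.3+51 = 56.3, rate = 1.4+7 = 8.4).
Mode = (α−1)/β = 55.3/8.4 = 6.583.
Mean = α/β = 56.3/8.4 = 6.702.
Difference = 6.702 − 6.583 = 0.119.

0.119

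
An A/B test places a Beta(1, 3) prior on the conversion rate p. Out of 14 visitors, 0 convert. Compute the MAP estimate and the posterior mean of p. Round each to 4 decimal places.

MAP = 0.0000; posterior mean = 0.0556

Posterior: Beta(1+0, 3+14) = Beta(1, 17).
Since α = 1 ≤ 1 and β > 1, the Beta density is monotone decreasing on [0,1]; the mode is at 0.
Mean = 1/(1+17) = 0.0556.
Right-skewed posterior ⇒ mode < mean.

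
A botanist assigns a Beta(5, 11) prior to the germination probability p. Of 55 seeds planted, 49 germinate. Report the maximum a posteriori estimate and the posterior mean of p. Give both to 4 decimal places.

MAP: 0.7681. Posterior mean: 0.7606.

Posterior: Beta(5+49, 11+6) = Beta(54, 17).
Mode = (54−1)/(54+17−2) = 53/69 = 0.7681.
Mean = 54/(54+17) = 54/71 = 0.7606.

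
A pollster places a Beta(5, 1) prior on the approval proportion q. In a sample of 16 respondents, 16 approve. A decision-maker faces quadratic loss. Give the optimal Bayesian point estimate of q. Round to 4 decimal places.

0.9545

Posterior: Beta(5+16, 1+0) = Beta(21, 1).
Since β = 1 ≤ 1 and α > 1, the Beta density is monotone increasing on [0,1]; the mode is at 1.
Mean = 21/(21+1) = 0.9545.
Quadratic loss ⇒ the optimal estimator is the posterior mean.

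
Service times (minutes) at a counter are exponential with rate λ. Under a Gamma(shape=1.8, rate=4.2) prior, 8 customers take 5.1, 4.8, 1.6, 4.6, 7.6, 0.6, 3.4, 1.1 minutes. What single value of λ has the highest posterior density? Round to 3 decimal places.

Σ times = 28.8. Posterior: Gamma(shape = 1.8+8 = 9.8, rate = 4.2+28.8 = 33.0).
Mode = (α−1)/β = 8.8/33.0 = 0.267.
Mean = α/β = 9.8/33.0 = 0.297.
This is the posterior mode — the MAP estimate.

0.267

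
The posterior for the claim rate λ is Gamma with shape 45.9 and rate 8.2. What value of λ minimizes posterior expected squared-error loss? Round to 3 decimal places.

Mode = (α−1)/β = 44.9/8.2 = 5.476.
Mean = α/β = 45.9/8.2 = 5.598.
Squared-error loss ⇒ the optimal estimator is the posterior mean.

5.598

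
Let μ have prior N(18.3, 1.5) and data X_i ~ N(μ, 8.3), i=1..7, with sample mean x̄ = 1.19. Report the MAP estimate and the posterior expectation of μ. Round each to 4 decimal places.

MAP estimate = 8.7439, posterior expectation = 8.7439

Posterior for μ is Normal. Precision-weighted mean: (1/1.5·18.3 + 7/8.3·1.19) / (1/1.5 + 7/8.3) = 8.7439.
A Normal posterior is symmetric, so mode = mean.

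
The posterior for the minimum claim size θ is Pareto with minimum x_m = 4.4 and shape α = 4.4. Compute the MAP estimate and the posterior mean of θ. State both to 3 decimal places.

MAP = 4.400, posterior mean = 5.694

The Pareto density is strictly decreasing on [x_m, ∞), so the mode is x_m = 4.400.
Mean = α·x_m/(α−1) = 4.4·4.4/3.4 = 5.694.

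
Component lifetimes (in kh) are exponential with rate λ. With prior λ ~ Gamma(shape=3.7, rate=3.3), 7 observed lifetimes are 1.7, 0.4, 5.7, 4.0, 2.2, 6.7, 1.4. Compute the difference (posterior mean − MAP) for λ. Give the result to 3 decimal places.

0.039

Σ times = 22.1. Posterior: Gamma(shape = 3.7+7 = 10.7, rate = 3.3+22.1 = 25.4).
Mode = (α−1)/β = 9.7/25.4 = 0.382.
Mean = α/β = 10.7/25.4 = 0.421.
Difference = 0.421 − 0.382 = 0.039.
The posterior is right-skewed, so the mean exceeds the mode.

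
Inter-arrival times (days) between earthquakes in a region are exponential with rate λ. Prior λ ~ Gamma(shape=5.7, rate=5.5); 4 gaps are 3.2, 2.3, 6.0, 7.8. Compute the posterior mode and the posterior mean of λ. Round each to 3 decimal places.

λ_MAP = 0.351, E[λ|data] = 0.391

Σ times = 19.3. Posterior: Gamma(shape = 5.7+4 = 9.7, rate = 5.5+19.3 = 24.8).
Mode = (α−1)/β = 8.7/24.8 = 0.351.
Mean = α/β = 9.7/24.8 = 0.391.
Mean > mode: the posterior has a right tail.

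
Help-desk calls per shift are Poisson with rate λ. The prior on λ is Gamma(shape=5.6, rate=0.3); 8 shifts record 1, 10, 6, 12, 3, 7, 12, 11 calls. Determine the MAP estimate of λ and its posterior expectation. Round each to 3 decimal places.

Σ counts = 62. Posterior: Gamma(shape = 5.6+62 = 67.6, rate = 0.3+8 = 8.3).
Mode = (α−1)/β = 66.6/8.3 = 8.024.
Mean = α/β = 67.6/8.3 = 8.145.

MAP = 8.024; posterior mean = 8.145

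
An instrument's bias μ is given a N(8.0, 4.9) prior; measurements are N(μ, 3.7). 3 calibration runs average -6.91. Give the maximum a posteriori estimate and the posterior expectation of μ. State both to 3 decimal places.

Posterior for μ is Normal. Precision-weighted mean: (1/4.9·8.0 + 3/3.7·-6.91) / (1/4.9 + 3/3.7) = -3.912.
A Normal posterior is symmetric, so mode = mean.

μ_MAP = -3.912, E[μ|data] = -3.912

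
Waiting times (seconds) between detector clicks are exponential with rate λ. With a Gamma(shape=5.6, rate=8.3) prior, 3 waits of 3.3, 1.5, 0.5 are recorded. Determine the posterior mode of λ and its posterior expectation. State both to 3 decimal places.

Σ times = 5.3. Posterior: Gamma(shape = 5.6+3 = 8.6, rate = 8.3+5.3 = 13.6).
Mode = (α−1)/β = 7.6/13.6 = 0.559.
Mean = α/β = 8.6/13.6 = 0.632.
Right-skewed posterior ⇒ mode < mean.

λ_MAP = 0.559, E[λ|data] = 0.632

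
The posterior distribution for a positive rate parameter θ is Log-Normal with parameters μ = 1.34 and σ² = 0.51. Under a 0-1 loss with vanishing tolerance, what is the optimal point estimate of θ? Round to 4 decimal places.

Mode = exp(μ − σ²) = exp(0.83) = 2.2933.
Mean = exp(μ + σ²/2) = exp(1.595) = 4.9283.
This is the posterior mode — the MAP estimate.

2.2933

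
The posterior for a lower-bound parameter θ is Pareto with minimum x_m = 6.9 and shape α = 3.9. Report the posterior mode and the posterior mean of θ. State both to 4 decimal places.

The Pareto density is strictly decreasing on [x_m, ∞), so the mode is x_m = 6.9000.
Mean = α·x_m/(α−1) = 3.9·6.9/2.9 = 9.2793.
The mean is pulled above the mode by the posterior's right skew.

MAP = 6.9000; posterior mean = 9.2793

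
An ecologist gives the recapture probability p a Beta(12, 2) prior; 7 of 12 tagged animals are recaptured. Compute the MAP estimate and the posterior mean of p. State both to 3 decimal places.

p_MAP = 0.750, E[p|data] = 0.731

Posterior: Beta(12+7, 2+5) = Beta(19, 7).
Mode = (19−1)/(19+7−2) = 18/24 = 0.750.
Mean = 19/(19+7) = 19/26 = 0.731.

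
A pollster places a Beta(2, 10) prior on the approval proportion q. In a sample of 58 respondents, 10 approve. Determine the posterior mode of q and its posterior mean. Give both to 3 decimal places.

q_MAP = 0.162, E[q|data] = 0.171

Posterior: Beta(2+10, 10+48) = Beta(12, 58).
Mode = (12−1)/(12+58−2) = 11/68 = 0.162.
Mean = 12/(12+58) = 12/70 = 0.171.
Right-skewed posterior ⇒ mode < mean.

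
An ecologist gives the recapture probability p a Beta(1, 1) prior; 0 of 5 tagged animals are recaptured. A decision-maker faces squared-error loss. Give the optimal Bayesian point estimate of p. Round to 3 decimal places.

0.143

Posterior: Beta(1+0, 1+5) = Beta(1, 6).
Since α = 1 ≤ 1 and β > 1, the Beta density is monotone decreasing on [0,1]; the mode is at 0.
Mean = 1/(1+6) = 0.143.
Squared-error loss ⇒ the optimal estimator is the posterior mean.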